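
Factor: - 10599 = -3^1*3533^1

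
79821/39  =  2046  +  9/13 = 2046.69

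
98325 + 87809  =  186134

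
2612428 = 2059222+553206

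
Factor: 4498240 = 2^6*5^1*14057^1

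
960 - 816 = 144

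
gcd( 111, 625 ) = 1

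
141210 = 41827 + 99383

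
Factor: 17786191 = 17786191^1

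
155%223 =155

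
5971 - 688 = 5283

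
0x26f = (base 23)142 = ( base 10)623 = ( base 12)43B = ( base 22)167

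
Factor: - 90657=-3^2* 7^1  *  1439^1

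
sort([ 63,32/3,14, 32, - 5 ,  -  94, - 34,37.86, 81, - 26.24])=[  -  94,  -  34, - 26.24, - 5, 32/3,14  ,  32, 37.86, 63, 81]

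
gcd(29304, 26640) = 2664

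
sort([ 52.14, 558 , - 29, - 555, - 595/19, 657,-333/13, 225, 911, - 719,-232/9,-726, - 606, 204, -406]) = [  -  726,  -  719, - 606,-555, - 406, - 595/19,-29,- 232/9,  -  333/13,52.14, 204, 225 , 558, 657, 911] 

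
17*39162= 665754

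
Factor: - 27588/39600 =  - 2^( - 2) * 3^( - 1 ) * 5^( - 2 )*11^1*19^1 = - 209/300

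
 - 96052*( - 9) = 864468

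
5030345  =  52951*95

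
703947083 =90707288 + 613239795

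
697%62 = 15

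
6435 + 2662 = 9097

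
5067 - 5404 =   -  337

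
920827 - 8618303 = - 7697476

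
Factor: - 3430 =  - 2^1*5^1*7^3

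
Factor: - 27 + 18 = - 3^2 = -9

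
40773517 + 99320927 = 140094444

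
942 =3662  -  2720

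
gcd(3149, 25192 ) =3149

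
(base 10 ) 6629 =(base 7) 25220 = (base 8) 14745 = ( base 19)i6h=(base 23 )CC5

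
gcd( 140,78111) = 1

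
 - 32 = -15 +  - 17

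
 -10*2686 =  - 26860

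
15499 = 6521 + 8978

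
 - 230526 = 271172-501698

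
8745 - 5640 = 3105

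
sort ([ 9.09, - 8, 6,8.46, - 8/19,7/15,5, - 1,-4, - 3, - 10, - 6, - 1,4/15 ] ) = [ - 10,-8 ,-6,-4,- 3,  -  1, - 1, - 8/19  ,  4/15, 7/15, 5,6, 8.46,9.09 ]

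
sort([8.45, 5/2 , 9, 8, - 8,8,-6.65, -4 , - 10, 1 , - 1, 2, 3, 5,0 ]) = [ - 10, - 8, - 6.65, - 4, - 1, 0,1,2, 5/2, 3,5, 8,  8, 8.45, 9 ] 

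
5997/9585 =1999/3195 =0.63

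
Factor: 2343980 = 2^2*5^1*233^1*503^1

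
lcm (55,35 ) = 385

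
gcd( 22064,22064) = 22064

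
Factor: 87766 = 2^1*7^1*6269^1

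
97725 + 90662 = 188387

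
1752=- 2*( - 876 )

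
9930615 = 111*89465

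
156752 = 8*19594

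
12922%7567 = 5355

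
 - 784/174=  - 5 + 43/87  =  - 4.51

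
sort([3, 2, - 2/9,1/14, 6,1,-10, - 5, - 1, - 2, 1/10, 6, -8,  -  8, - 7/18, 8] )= [ - 10, - 8, - 8,-5, - 2, -1, - 7/18, - 2/9,1/14, 1/10, 1,2, 3,  6, 6, 8]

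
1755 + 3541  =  5296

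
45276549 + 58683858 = 103960407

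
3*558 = 1674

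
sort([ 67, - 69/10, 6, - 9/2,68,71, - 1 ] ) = [ - 69/10, - 9/2, - 1, 6 , 67, 68,71] 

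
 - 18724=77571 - 96295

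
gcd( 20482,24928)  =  38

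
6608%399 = 224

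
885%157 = 100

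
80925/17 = 4760 + 5/17 = 4760.29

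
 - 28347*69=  - 1955943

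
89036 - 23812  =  65224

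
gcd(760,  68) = 4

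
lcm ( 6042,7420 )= 422940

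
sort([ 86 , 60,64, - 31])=[ - 31, 60 , 64,86]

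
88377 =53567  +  34810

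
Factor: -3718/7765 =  -2^1*5^ (- 1 ) * 11^1*13^2*1553^( - 1)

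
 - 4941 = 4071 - 9012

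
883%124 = 15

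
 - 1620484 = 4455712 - 6076196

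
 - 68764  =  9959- 78723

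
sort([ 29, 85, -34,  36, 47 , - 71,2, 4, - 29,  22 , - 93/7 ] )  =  [ - 71, - 34,-29,- 93/7,2,4,  22, 29, 36,47, 85 ] 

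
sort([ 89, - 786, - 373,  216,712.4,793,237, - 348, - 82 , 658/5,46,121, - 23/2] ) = [ - 786, - 373, - 348, - 82, - 23/2 , 46, 89,121,658/5,216, 237,712.4,793]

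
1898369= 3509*541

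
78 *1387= 108186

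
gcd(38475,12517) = 1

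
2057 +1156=3213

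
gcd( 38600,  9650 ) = 9650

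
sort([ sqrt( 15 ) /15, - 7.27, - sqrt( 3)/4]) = [ - 7.27, - sqrt (3)/4, sqrt( 15)/15] 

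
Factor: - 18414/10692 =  - 31/18 = -2^( - 1)*3^ ( - 2) * 31^1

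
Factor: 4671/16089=9/31 = 3^2 * 31^(  -  1) 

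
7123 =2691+4432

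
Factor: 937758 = 2^1*3^1*73^1*2141^1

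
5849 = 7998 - 2149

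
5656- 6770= - 1114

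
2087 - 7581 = - 5494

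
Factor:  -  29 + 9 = -20 = -2^2*5^1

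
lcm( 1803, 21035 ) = 63105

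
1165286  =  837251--328035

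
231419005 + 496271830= 727690835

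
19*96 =1824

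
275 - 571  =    -  296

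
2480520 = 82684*30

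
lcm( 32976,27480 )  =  164880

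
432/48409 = 432/48409 = 0.01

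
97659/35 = 2790 + 9/35 = 2790.26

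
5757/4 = 1439 + 1/4 = 1439.25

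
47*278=13066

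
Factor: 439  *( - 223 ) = - 97897 =- 223^1  *  439^1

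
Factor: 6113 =6113^1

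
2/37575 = 2/37575 =0.00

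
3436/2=1718 = 1718.00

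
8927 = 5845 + 3082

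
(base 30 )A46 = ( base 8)21646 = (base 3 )110112000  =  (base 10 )9126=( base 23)H5I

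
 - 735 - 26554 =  - 27289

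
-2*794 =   -  1588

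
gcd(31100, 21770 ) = 3110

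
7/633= 7/633= 0.01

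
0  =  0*(  -  449) 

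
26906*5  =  134530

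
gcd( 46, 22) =2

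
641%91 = 4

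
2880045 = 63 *45715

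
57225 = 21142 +36083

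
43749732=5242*8346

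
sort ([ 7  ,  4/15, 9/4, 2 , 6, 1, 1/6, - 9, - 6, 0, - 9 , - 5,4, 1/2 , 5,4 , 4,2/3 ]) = [ - 9, - 9, - 6, - 5,0 , 1/6 , 4/15,  1/2 , 2/3 , 1,2 , 9/4,4,4, 4,  5,6,7] 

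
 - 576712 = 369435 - 946147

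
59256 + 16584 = 75840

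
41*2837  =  116317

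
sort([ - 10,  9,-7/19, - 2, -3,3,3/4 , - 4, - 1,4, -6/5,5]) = [- 10, -4,-3, - 2, - 6/5, - 1,- 7/19,3/4, 3, 4 , 5,9 ]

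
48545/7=6935 = 6935.00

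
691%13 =2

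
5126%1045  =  946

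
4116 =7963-3847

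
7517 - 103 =7414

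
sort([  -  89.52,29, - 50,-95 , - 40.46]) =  [ - 95, - 89.52,  -  50, -40.46,29]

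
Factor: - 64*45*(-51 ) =146880 = 2^6*3^3 *5^1* 17^1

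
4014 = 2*2007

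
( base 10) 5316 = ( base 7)21333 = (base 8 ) 12304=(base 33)4t3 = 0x14c4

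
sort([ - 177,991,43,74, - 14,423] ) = [ - 177, - 14, 43, 74, 423,991 ] 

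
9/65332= 9/65332 = 0.00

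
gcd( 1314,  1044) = 18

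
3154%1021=91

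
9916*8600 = 85277600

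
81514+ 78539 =160053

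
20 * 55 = 1100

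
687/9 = 229/3 = 76.33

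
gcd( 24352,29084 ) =4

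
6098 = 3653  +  2445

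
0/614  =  0 = 0.00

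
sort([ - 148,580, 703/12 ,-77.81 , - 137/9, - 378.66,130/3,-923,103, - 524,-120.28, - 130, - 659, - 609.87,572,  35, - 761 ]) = [ - 923, - 761,-659, - 609.87, - 524,  -  378.66 , - 148, - 130, - 120.28 , - 77.81, - 137/9 , 35,130/3, 703/12,103,572 , 580] 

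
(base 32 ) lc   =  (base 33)ko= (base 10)684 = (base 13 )408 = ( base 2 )1010101100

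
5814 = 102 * 57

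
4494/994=321/71 = 4.52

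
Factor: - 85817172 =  - 2^2 *3^1*7^1*113^1*9041^1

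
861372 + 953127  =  1814499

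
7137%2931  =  1275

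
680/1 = 680=680.00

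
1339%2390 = 1339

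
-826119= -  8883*93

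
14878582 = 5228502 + 9650080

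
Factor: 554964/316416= 2^( - 8 )*449^1 = 449/256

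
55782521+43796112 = 99578633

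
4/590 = 2/295 = 0.01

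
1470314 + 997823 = 2468137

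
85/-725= -1 + 128/145 = - 0.12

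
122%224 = 122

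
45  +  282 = 327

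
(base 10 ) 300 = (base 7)606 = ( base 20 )f0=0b100101100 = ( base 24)cc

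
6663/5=1332 + 3/5 = 1332.60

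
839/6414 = 839/6414 = 0.13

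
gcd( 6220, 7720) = 20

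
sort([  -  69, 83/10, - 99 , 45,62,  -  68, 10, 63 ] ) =[ - 99, - 69,  -  68 , 83/10, 10, 45, 62, 63 ] 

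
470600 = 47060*10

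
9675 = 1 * 9675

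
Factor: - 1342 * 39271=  - 52701682 = -2^1*11^1*61^1*173^1*227^1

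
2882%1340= 202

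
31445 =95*331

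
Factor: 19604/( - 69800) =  - 4901/17450= - 2^( - 1 )*5^ ( - 2)*13^2*29^1*349^( - 1) 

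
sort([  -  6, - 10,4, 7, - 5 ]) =[  -  10,- 6, - 5,4, 7]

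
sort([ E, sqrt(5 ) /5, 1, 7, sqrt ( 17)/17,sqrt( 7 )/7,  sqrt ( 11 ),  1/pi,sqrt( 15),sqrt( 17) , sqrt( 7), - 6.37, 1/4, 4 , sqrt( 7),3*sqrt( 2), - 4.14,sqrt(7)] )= [-6.37, - 4.14, sqrt ( 17)/17, 1/4, 1/pi,sqrt( 7)/7, sqrt(5)/5, 1, sqrt( 7),sqrt( 7), sqrt(7), E,sqrt ( 11 ), sqrt(15),4, sqrt(17 ),3*sqrt( 2),7 ]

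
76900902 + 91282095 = 168182997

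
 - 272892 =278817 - 551709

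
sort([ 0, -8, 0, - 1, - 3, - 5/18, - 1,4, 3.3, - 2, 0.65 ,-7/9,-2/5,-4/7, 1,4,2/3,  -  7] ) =[- 8, - 7, - 3,-2, - 1,-1  , - 7/9, - 4/7, - 2/5,-5/18, 0, 0, 0.65,2/3, 1,3.3, 4,4 ]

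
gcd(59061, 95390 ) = 1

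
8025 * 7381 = 59232525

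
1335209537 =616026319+719183218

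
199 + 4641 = 4840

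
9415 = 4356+5059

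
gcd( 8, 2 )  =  2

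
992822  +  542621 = 1535443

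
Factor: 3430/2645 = 686/529 = 2^1*7^3*23^( - 2)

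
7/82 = 7/82 = 0.09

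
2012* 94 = 189128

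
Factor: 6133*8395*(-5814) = -299342714490 = -2^1*3^2*5^1*17^1*19^1 * 23^1 *73^1*6133^1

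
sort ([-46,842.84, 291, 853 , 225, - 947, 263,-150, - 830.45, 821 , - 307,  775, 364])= [ - 947,-830.45, - 307 ,  -  150, - 46, 225, 263, 291 , 364, 775, 821, 842.84,  853 ] 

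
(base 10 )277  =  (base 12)1B1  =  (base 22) cd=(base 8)425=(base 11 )232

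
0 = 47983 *0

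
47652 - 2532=45120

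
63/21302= 63/21302 = 0.00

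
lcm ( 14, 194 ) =1358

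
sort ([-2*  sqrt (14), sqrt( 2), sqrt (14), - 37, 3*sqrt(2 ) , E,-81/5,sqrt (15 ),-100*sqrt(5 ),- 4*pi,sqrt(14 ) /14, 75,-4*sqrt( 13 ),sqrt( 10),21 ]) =[-100*sqrt( 5 ),- 37,-81/5,  -  4*sqrt( 13), - 4* pi, - 2 * sqrt(14 ), sqrt( 14 ) /14, sqrt( 2 ), E, sqrt(10 ), sqrt( 14), sqrt( 15), 3*sqrt ( 2), 21,75 ]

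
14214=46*309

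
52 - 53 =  - 1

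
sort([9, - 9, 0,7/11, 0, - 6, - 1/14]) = [ - 9 , - 6, - 1/14,0, 0,7/11,9] 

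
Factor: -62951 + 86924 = 23973 =3^1*61^1*131^1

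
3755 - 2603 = 1152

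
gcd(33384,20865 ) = 4173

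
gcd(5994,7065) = 9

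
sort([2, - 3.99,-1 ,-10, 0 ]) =[ - 10, - 3.99,  -  1,0, 2 ]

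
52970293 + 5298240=58268533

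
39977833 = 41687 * 959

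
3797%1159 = 320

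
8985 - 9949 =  -964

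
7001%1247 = 766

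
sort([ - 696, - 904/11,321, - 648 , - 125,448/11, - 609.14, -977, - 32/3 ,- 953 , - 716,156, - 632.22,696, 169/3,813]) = [ - 977,-953, - 716, - 696, - 648, - 632.22, - 609.14, - 125, - 904/11, - 32/3 , 448/11, 169/3,156,321, 696,813 ] 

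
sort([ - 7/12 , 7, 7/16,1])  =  [- 7/12,7/16, 1,  7 ] 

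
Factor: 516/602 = 2^1*3^1*7^( - 1) = 6/7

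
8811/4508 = 8811/4508 = 1.95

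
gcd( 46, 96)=2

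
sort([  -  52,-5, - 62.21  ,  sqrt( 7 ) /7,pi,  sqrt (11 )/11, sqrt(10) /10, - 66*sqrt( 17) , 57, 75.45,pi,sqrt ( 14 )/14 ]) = [ - 66 * sqrt( 17 ),- 62.21,-52,  -  5,sqrt( 14 )/14, sqrt( 11)/11, sqrt (10)/10,  sqrt(7) /7,pi,pi,57,75.45]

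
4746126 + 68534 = 4814660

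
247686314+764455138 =1012141452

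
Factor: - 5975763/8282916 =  - 1991921/2760972= -2^( - 2)*3^(  -  1 )*230081^( -1 )*1991921^1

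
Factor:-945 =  - 3^3*5^1*7^1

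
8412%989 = 500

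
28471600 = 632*45050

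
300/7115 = 60/1423 = 0.04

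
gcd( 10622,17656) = 2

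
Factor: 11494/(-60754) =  - 7^1*37^(-1) = -7/37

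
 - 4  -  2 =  - 6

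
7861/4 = 1965 + 1/4 = 1965.25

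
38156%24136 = 14020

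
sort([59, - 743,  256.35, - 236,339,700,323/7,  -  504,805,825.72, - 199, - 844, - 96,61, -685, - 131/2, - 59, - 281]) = [ - 844, - 743 , - 685, - 504, - 281, - 236,-199, - 96,-131/2 , - 59, 323/7,59, 61,256.35,339,700,805,  825.72 ]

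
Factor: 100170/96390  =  53/51 = 3^( - 1)*17^ ( - 1 )*53^1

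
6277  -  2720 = 3557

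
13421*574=7703654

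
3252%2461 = 791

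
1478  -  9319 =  - 7841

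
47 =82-35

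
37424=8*4678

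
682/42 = 16 + 5/21=16.24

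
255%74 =33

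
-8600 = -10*860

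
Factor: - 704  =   - 2^6*11^1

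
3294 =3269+25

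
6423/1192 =5+463/1192 = 5.39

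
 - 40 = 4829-4869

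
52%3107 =52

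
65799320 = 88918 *740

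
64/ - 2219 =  - 64/2219 = - 0.03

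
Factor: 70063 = 7^1 * 10009^1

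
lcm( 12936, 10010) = 840840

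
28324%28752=28324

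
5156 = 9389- 4233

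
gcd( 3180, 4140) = 60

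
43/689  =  43/689= 0.06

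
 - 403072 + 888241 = 485169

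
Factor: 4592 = 2^4*7^1*41^1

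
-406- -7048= 6642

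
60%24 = 12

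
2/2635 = 2/2635 = 0.00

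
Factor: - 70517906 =-2^1 *151^1*239^1*977^1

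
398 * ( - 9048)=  - 3601104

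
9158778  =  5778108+3380670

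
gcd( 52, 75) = 1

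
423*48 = 20304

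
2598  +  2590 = 5188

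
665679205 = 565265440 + 100413765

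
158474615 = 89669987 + 68804628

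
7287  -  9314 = -2027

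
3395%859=818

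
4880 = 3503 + 1377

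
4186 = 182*23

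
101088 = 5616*18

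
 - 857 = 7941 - 8798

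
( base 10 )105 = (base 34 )33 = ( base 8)151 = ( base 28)3l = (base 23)4d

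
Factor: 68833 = 17^1*4049^1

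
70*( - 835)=  -  58450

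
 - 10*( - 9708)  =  97080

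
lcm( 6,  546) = 546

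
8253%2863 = 2527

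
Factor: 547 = 547^1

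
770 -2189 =  -  1419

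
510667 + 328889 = 839556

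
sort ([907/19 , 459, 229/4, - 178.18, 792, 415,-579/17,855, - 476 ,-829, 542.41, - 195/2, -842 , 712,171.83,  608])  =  [ - 842, - 829,  -  476, - 178.18 , - 195/2, - 579/17, 907/19, 229/4,171.83, 415, 459, 542.41, 608, 712,792, 855]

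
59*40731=2403129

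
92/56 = 23/14= 1.64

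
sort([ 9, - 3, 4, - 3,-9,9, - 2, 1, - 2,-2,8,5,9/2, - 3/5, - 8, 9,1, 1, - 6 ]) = [  -  9, - 8, - 6,-3,-3, - 2, - 2,-2,  -  3/5, 1,1, 1, 4,9/2,5, 8,9,9,9]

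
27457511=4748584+22708927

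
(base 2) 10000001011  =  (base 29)16k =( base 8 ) 2013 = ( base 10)1035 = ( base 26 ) 1DL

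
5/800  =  1/160 = 0.01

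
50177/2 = 25088  +  1/2 = 25088.50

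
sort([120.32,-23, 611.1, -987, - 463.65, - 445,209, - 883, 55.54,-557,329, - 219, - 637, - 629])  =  [-987,-883, - 637,-629,-557, - 463.65, - 445,-219,-23 , 55.54, 120.32,209, 329, 611.1 ]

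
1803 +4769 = 6572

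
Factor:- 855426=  - 2^1*3^1*11^1 * 13^1*997^1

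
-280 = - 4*70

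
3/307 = 3/307 =0.01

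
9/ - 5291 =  - 1 + 5282/5291 = - 0.00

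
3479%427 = 63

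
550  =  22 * 25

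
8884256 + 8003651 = 16887907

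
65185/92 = 708 + 49/92 = 708.53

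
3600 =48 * 75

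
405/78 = 135/26=5.19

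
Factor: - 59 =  - 59^1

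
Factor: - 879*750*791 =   -  521466750  =  -2^1*3^2 * 5^3*7^1*113^1 * 293^1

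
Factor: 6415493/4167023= 17^( - 1 )*19^ ( - 2)  *97^( - 1)*149^1*6151^1 = 916499/595289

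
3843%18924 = 3843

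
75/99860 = 15/19972 = 0.00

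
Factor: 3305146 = 2^1*13^1 * 23^1*5527^1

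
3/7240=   3/7240 = 0.00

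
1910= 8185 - 6275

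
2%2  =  0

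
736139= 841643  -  105504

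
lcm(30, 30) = 30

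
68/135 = 68/135 = 0.50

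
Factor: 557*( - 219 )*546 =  - 66602718 = -  2^1*3^2*7^1 *13^1*73^1*557^1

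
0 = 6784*0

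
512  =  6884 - 6372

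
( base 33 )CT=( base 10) 425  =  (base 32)d9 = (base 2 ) 110101001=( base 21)K5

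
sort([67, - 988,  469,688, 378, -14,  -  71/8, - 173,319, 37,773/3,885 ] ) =[ - 988, - 173, - 14,  -  71/8 , 37,67,773/3,319,  378,469,688, 885 ] 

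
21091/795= 26 + 421/795 = 26.53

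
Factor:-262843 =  - 7^1*37549^1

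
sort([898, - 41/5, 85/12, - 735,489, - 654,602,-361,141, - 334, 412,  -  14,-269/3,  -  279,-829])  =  [ - 829, - 735, -654, - 361, - 334, - 279,- 269/3, - 14,  -  41/5 , 85/12,141,412,489, 602,898]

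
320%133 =54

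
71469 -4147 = 67322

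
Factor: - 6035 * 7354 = - 44381390 = -  2^1 * 5^1*17^1*71^1*3677^1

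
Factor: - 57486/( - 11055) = 2^1 * 5^ ( - 1 )*13^1 = 26/5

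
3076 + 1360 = 4436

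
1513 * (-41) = - 62033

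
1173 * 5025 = 5894325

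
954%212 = 106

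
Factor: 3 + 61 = 64=2^6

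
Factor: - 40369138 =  - 2^1*2281^1*8849^1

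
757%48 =37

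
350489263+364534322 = 715023585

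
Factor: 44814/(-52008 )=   -2^(-2)*7^1*97^1*197^(-1) = -679/788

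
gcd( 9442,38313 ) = 1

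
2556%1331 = 1225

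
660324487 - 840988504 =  - 180664017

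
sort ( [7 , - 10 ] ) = [ - 10,7] 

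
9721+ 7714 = 17435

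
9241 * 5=46205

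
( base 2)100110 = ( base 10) 38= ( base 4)212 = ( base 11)35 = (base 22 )1g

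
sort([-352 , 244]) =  [ - 352, 244]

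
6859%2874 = 1111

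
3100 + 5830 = 8930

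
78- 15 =63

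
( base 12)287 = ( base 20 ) JB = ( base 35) B6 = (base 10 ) 391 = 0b110000111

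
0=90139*0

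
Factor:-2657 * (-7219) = 2657^1 * 7219^1 = 19180883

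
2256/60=37 + 3/5  =  37.60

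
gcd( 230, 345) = 115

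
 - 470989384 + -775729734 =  - 1246719118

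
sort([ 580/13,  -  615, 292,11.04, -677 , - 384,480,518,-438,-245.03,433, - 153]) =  [ - 677, - 615,  -  438, -384 , -245.03, - 153,11.04, 580/13,292,433,  480, 518 ] 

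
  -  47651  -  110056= -157707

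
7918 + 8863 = 16781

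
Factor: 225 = 3^2*5^2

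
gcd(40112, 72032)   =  16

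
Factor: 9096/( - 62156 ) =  - 6/41 = - 2^1 *3^1*41^( - 1)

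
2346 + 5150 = 7496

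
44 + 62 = 106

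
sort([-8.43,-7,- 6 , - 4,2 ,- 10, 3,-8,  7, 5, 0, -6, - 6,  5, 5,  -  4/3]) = [ - 10, - 8.43 ,-8,-7, - 6,  -  6,-6,- 4, - 4/3, 0,2, 3,5,5,5 , 7]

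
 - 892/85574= -446/42787 = -0.01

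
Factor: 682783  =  97^1*7039^1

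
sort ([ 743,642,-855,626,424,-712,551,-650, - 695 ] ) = [-855, - 712, - 695, - 650,424,551, 626,642, 743]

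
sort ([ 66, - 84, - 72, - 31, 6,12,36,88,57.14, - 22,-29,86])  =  [-84, - 72, - 31, - 29 ,  -  22,6, 12, 36,57.14,66, 86 , 88 ]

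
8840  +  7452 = 16292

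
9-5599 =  - 5590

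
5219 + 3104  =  8323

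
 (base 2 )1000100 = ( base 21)35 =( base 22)32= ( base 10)68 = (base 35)1X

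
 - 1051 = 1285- 2336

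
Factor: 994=2^1*7^1*71^1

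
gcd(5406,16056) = 6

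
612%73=28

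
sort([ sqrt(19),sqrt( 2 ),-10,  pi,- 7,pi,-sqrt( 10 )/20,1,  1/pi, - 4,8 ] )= [ - 10 , - 7,-4, -sqrt (10)/20,1/pi, 1 , sqrt( 2), pi, pi, sqrt ( 19),8]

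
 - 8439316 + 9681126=1241810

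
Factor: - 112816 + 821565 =211^1 *3359^1 =708749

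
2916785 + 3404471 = 6321256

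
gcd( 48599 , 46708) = 1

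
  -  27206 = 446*(-61)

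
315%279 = 36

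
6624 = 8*828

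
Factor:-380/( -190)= 2 = 2^1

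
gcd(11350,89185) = 5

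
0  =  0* 64254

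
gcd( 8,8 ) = 8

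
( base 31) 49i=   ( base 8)10055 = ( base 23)7J1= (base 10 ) 4141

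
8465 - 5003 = 3462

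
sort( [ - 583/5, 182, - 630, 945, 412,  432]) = [- 630, - 583/5,  182, 412,432, 945] 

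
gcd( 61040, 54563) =1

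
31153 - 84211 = -53058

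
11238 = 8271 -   -  2967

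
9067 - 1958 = 7109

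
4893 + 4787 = 9680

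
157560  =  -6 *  ( - 26260 ) 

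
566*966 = 546756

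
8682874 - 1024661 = 7658213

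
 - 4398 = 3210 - 7608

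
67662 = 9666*7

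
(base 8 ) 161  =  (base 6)305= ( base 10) 113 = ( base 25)4D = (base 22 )53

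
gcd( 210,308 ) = 14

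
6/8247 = 2/2749  =  0.00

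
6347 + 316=6663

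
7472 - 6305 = 1167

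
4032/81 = 448/9 = 49.78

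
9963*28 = 278964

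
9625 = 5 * 1925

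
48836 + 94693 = 143529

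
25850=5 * 5170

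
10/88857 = 10/88857 = 0.00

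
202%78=46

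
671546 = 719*934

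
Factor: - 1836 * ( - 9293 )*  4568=2^5*3^3 * 17^1 * 571^1*9293^1 = 77938978464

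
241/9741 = 241/9741= 0.02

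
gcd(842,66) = 2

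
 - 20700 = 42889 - 63589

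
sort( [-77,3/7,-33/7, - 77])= [ - 77,-77, - 33/7,3/7 ]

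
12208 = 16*763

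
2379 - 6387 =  - 4008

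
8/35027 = 8/35027 = 0.00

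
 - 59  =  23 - 82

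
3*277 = 831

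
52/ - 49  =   -2 + 46/49=- 1.06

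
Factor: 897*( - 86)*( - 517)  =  39882414 = 2^1*3^1*11^1*13^1*23^1*43^1*47^1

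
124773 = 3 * 41591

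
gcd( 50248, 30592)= 8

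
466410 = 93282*5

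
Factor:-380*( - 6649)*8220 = 20768816400  =  2^4*3^1*5^2* 19^1*61^1*109^1*137^1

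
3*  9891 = 29673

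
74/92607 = 74/92607 = 0.00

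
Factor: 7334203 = 41^2*4363^1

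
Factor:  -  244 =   -  2^2*61^1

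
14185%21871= 14185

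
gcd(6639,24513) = 3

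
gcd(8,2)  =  2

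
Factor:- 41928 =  - 2^3*3^1*1747^1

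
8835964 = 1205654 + 7630310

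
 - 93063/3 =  - 31021 =- 31021.00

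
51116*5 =255580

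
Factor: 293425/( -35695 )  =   - 5^1*59^( - 1 )*97^1 = -  485/59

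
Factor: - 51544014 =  - 2^1 * 3^1 * 43^1*199783^1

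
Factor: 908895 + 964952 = 1873847= 787^1*2381^1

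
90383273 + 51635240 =142018513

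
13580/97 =140 = 140.00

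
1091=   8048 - 6957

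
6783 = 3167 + 3616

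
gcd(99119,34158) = 1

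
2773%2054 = 719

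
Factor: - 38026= - 2^1 *19013^1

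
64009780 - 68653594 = -4643814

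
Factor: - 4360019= - 4360019^1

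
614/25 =24 + 14/25 = 24.56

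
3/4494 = 1/1498 = 0.00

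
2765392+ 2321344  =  5086736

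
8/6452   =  2/1613 = 0.00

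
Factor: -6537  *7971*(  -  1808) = 2^4*3^2*113^1*2179^1*2657^1= 94208420016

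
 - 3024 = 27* ( - 112) 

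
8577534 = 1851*4634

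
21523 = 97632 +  - 76109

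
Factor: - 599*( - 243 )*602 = 2^1*3^5*7^1*43^1*599^1 = 87625314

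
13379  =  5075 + 8304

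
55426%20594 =14238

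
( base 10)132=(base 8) 204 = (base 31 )48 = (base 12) b0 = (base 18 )76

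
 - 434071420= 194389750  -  628461170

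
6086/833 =7 + 15/49=   7.31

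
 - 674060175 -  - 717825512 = 43765337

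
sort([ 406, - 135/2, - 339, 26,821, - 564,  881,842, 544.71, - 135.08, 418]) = [-564, - 339, - 135.08,-135/2, 26,  406,418, 544.71, 821, 842,  881]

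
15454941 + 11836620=27291561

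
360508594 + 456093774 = 816602368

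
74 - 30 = 44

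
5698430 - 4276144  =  1422286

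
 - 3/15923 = - 1 + 15920/15923  =  -0.00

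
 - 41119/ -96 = 428 +31/96 =428.32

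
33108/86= 384+42/43 = 384.98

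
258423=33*7831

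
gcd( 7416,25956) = 3708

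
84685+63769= 148454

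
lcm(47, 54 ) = 2538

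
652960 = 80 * 8162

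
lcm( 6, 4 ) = 12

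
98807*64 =6323648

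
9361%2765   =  1066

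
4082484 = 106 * 38514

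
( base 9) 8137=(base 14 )224b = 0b1011100111011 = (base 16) 173B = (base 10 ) 5947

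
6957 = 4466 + 2491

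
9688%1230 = 1078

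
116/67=1 + 49/67= 1.73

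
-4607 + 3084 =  - 1523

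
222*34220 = 7596840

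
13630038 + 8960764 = 22590802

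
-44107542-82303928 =  -  126411470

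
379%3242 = 379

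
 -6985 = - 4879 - 2106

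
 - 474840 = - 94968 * 5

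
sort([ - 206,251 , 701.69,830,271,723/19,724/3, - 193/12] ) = [ - 206, - 193/12,723/19,724/3,251,271,701.69,830]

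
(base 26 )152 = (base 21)1HA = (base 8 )1450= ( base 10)808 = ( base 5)11213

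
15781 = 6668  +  9113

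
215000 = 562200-347200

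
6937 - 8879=  -  1942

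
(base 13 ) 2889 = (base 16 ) 16e3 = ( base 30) 6F9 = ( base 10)5859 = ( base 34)52b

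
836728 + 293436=1130164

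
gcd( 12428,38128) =4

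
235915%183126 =52789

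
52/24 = 2 + 1/6 = 2.17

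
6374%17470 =6374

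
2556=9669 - 7113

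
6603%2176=75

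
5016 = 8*627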